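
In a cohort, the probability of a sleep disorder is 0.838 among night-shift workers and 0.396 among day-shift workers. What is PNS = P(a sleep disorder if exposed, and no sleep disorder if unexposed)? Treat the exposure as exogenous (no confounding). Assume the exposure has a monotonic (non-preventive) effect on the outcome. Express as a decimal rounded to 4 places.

PNS ≈ 0.4420

Let p₁ = 0.838, p₀ = 0.396.
Under exogeneity and monotonicity, PNS = p₁ − p₀.
PNS = 0.838 − 0.396 = 0.442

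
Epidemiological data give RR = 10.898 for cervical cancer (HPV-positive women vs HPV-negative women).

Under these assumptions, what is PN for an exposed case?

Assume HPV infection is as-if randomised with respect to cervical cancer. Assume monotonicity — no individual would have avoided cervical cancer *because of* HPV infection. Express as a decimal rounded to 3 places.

Under exogeneity and monotonicity, PN = (RR − 1) / RR = 1 − 1/RR.
PN = (10.898 − 1) / 10.898 = 9.898 / 10.898 ≈ 0.9082

PN ≈ 0.908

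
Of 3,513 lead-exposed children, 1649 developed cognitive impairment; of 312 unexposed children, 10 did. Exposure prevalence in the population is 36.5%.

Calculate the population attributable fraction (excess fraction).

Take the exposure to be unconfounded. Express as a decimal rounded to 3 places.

PAF ≈ 0.833

p₁ = P(outcome | exposed) = 1649/3513 = 0.4694
p₀ = P(outcome | unexposed) = 10/312 = 0.032051
Overall risk P(Y=1) = π·p₁ + (1−π)·p₀ = 0.365×0.4694 + 0.635×0.032051 = 0.19168.
Under exogeneity, PAF = [P(Y=1) − p₀] / P(Y=1).
PAF = (0.19168 − 0.032051) / 0.19168 ≈ 0.8328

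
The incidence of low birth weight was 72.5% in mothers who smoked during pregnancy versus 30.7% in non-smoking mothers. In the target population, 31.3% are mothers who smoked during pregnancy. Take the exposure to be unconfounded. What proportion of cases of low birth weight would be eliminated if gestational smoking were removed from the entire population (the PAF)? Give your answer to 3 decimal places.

PAF ≈ 0.299

p₁ = 0.725, p₀ = 0.307.
Overall risk P(Y=1) = π·p₁ + (1−π)·p₀ = 0.313×0.725 + 0.687×0.307 = 0.43783.
Under exogeneity, PAF = [P(Y=1) − p₀] / P(Y=1).
PAF = (0.43783 − 0.307) / 0.43783 ≈ 0.2988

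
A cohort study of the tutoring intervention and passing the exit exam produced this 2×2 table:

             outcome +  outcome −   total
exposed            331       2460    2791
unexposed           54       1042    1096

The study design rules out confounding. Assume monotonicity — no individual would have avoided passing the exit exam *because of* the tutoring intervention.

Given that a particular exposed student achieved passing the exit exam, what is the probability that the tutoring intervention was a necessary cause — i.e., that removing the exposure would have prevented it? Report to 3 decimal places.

p₁ = P(outcome | exposed) = 331/2791 = 0.1186
p₀ = P(outcome | unexposed) = 54/1096 = 0.04927
Under exogeneity and monotonicity, PN = (p₁ − p₀)/p₁.
PN = (0.1186 − 0.04927) / 0.1186 ≈ 0.5846

PN ≈ 0.585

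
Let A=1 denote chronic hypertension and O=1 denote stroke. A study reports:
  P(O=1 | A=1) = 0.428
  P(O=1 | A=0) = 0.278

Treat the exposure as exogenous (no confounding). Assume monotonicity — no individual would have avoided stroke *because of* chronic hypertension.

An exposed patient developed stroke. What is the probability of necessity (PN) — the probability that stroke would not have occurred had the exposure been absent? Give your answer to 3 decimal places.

Let p₁ = 0.428, p₀ = 0.278.
Under exogeneity and monotonicity, PN = (p₁ − p₀) / p₁.
PN = (0.428 − 0.278) / 0.428 = 0.15 / 0.428 ≈ 0.3505

PN ≈ 0.350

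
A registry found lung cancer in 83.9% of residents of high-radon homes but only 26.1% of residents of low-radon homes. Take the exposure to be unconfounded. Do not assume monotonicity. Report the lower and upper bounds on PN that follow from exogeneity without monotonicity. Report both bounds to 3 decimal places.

0.689 ≤ PN ≤ 0.881

p₁ = 0.839, p₀ = 0.261.
Under exogeneity alone the bounds on PN are max{0,(p₁−p₀)/p₁} ≤ PN ≤ min{1,(1−p₀)/p₁}.
  lower = (p₁ − p₀)/p₁ = 0.578 / 0.839 ≈ 0.6889
  upper = min{1, (1 − p₀)/p₁} = 0.739 / 0.839 ≈ 0.8808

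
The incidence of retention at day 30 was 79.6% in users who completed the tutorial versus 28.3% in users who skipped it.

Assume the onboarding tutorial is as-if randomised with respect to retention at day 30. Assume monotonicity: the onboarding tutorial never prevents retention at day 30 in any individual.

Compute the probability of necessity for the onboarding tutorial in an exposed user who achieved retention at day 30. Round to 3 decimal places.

PN ≈ 0.644

p₁ = 0.796, p₀ = 0.283.
Under exogeneity and monotonicity, PN = (p₁ − p₀) / p₁.
PN = (0.796 − 0.283) / 0.796 = 0.513 / 0.796 ≈ 0.6445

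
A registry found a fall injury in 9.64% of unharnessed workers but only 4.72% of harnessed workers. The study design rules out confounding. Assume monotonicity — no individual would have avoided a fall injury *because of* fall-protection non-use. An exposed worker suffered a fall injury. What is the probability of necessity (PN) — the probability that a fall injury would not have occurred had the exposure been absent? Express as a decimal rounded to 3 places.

PN ≈ 0.510

p₁ = 0.0964, p₀ = 0.0472.
Under exogeneity and monotonicity, PN = (p₁ − p₀) / p₁.
PN = (0.0964 − 0.0472) / 0.0964 = 0.0492 / 0.0964 ≈ 0.5104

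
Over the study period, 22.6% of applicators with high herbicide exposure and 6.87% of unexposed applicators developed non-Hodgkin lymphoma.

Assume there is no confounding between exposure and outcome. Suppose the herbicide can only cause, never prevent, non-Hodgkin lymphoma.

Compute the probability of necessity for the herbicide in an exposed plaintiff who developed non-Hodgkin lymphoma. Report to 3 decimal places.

p₁ = 0.226, p₀ = 0.0687.
Under exogeneity and monotonicity, PN = (p₁ − p₀) / p₁.
PN = (0.226 − 0.0687) / 0.226 = 0.1573 / 0.226 ≈ 0.6960

PN ≈ 0.696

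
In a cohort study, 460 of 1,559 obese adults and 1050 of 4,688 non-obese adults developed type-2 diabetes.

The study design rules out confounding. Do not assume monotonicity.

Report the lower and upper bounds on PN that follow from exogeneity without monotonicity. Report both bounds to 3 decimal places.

p₁ = P(outcome | exposed) = 460/1559 = 0.29506
p₀ = P(outcome | unexposed) = 1050/4688 = 0.22398
Under exogeneity alone the bounds on PN are max{0,(p₁−p₀)/p₁} ≤ PN ≤ min{1,(1−p₀)/p₁}.
  lower = (p₁ − p₀)/p₁ = 0.071085 / 0.29506 ≈ 0.2409
  upper = min{1, (1 − p₀)/p₁} = 0.77602 / 0.29506 ≈ 2.6300 → capped at 1

0.241 ≤ PN ≤ 1.000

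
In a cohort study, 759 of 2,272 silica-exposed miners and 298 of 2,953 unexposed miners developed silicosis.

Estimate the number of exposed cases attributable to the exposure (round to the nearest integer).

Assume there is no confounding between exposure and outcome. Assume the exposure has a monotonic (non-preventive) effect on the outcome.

about 530 cases

p₁ = P(outcome | exposed) = 759/2272 = 0.33407
p₀ = P(outcome | unexposed) = 298/2953 = 0.10091
PN = (p₁ − p₀)/p₁ = (0.33407 − 0.10091) / 0.33407 ≈ 0.69792.
Attributable cases ≈ PN × (exposed cases) = 0.69792 × 759 ≈ 529.72.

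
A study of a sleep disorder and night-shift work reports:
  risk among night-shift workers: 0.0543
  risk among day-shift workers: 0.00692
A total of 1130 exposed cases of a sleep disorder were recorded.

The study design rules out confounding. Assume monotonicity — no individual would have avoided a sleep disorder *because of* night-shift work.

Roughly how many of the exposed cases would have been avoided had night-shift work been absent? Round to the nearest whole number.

about 986 cases

Let p₁ = 0.0543, p₀ = 0.00692.
PN = (p₁ − p₀)/p₁ = (0.0543 − 0.00692) / 0.0543 ≈ 0.87256.
Attributable cases ≈ PN × (exposed cases) = 0.87256 × 1130 ≈ 985.99.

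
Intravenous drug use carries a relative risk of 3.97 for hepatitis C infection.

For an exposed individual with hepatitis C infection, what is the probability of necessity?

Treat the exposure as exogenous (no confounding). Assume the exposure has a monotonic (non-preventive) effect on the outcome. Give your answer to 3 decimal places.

PN ≈ 0.748

Under exogeneity and monotonicity, PN = (RR − 1) / RR = 1 − 1/RR.
PN = (3.97 − 1) / 3.97 = 2.97 / 3.97 ≈ 0.7481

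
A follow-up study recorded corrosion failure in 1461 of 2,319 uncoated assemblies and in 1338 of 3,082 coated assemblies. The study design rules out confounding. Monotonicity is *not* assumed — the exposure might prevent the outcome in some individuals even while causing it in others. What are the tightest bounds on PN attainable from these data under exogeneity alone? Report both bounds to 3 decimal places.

p₁ = P(outcome | exposed) = 1461/2319 = 0.63001
p₀ = P(outcome | unexposed) = 1338/3082 = 0.43413
Under exogeneity alone the bounds on PN are max{0,(p₁−p₀)/p₁} ≤ PN ≤ min{1,(1−p₀)/p₁}.
  lower = (p₁ − p₀)/p₁ = 0.19588 / 0.63001 ≈ 0.3109
  upper = min{1, (1 − p₀)/p₁} = 0.56587 / 0.63001 ≈ 0.8982

0.311 ≤ PN ≤ 0.898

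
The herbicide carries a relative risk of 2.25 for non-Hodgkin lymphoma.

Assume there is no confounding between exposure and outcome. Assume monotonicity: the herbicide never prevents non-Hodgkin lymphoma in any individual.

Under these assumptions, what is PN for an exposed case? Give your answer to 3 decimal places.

PN ≈ 0.556

Under exogeneity and monotonicity, PN = (RR − 1) / RR = 1 − 1/RR.
PN = (2.25 − 1) / 2.25 = 1.25 / 2.25 ≈ 0.5556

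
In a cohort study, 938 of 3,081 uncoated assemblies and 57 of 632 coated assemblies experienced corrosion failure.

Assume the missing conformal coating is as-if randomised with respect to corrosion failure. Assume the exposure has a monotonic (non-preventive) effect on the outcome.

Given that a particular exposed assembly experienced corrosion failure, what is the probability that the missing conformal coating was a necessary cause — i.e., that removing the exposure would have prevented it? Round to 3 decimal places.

p₁ = P(outcome | exposed) = 938/3081 = 0.30445
p₀ = P(outcome | unexposed) = 57/632 = 0.09019
Under exogeneity and monotonicity, PN = (p₁ − p₀) / p₁.
PN = (0.30445 − 0.09019) / 0.30445 = 0.21426 / 0.30445 ≈ 0.7038

PN ≈ 0.704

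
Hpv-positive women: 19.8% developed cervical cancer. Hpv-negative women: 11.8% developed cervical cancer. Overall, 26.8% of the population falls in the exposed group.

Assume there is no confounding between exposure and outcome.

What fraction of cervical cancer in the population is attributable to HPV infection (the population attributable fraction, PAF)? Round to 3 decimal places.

PAF ≈ 0.154

p₁ = 0.198, p₀ = 0.118.
Overall risk P(Y=1) = π·p₁ + (1−π)·p₀ = 0.268×0.198 + 0.732×0.118 = 0.13944.
Under exogeneity, PAF = [P(Y=1) − p₀] / P(Y=1).
PAF = (0.13944 − 0.118) / 0.13944 ≈ 0.1538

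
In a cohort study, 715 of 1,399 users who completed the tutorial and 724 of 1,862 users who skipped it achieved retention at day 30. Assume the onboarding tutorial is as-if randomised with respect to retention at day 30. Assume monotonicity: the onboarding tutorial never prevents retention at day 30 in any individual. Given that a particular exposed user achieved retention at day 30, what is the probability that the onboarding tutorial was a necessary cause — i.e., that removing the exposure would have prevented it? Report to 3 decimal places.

p₁ = P(outcome | exposed) = 715/1399 = 0.51108
p₀ = P(outcome | unexposed) = 724/1862 = 0.38883
Under exogeneity and monotonicity, PN = (p₁ − p₀) / p₁.
PN = (0.51108 − 0.38883) / 0.51108 = 0.12225 / 0.51108 ≈ 0.2392

PN ≈ 0.239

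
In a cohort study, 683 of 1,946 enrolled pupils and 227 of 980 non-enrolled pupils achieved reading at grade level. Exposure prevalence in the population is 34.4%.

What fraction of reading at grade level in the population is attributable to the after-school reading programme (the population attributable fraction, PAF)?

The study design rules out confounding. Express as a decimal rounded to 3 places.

p₁ = P(outcome | exposed) = 683/1946 = 0.35098
p₀ = P(outcome | unexposed) = 227/980 = 0.23163
Overall risk P(Y=1) = π·p₁ + (1−π)·p₀ = 0.344×0.35098 + 0.656×0.23163 = 0.27269.
Under exogeneity, PAF = [P(Y=1) − p₀] / P(Y=1).
PAF = (0.27269 − 0.23163) / 0.27269 ≈ 0.1506

PAF ≈ 0.151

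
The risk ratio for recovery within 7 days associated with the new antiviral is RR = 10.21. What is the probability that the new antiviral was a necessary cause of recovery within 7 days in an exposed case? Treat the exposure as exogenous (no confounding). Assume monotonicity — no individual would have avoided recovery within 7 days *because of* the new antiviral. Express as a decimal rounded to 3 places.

Under exogeneity and monotonicity, PN = (RR − 1) / RR = 1 − 1/RR.
PN = (10.21 − 1) / 10.21 = 9.21 / 10.21 ≈ 0.9021

PN ≈ 0.902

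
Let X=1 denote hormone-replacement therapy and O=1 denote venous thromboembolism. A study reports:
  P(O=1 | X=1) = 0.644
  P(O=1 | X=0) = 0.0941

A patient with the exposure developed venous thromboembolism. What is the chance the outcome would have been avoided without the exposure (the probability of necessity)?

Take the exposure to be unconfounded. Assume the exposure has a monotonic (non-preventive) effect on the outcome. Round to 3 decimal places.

PN ≈ 0.854

Let p₁ = 0.644, p₀ = 0.0941.
Under exogeneity and monotonicity, PN = (p₁ − p₀) / p₁.
PN = (0.644 − 0.0941) / 0.644 = 0.5499 / 0.644 ≈ 0.8539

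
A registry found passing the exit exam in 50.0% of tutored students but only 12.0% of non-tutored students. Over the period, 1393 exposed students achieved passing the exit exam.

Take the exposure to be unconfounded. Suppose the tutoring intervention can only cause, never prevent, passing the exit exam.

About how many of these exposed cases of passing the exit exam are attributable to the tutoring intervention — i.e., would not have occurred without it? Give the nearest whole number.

about 1059 cases

p₁ = 0.5, p₀ = 0.12.
PN = (p₁ − p₀)/p₁ = (0.5 − 0.12) / 0.5 ≈ 0.76000.
Attributable cases ≈ PN × (exposed cases) = 0.76000 × 1393 ≈ 1058.68.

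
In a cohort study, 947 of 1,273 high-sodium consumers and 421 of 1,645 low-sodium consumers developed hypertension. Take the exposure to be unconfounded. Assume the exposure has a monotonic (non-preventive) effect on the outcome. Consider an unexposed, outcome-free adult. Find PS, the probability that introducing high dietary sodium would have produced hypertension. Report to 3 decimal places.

PS ≈ 0.656

p₁ = P(outcome | exposed) = 947/1273 = 0.74391
p₀ = P(outcome | unexposed) = 421/1645 = 0.25593
Under exogeneity and monotonicity, PS = (p₁ − p₀) / (1 − p₀).
PS = (0.74391 − 0.25593) / (1 − 0.25593) = 0.48798 / 0.74407 ≈ 0.6558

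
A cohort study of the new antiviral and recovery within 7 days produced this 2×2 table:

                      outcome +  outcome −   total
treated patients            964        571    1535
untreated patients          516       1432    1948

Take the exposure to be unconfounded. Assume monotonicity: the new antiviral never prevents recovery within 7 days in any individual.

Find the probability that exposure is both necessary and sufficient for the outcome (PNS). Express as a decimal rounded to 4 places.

p₁ = P(outcome | exposed) = 964/1535 = 0.62801
p₀ = P(outcome | unexposed) = 516/1948 = 0.26489
Under exogeneity and monotonicity, PNS = p₁ − p₀.
PNS = 0.62801 − 0.26489 = 0.36313

PNS ≈ 0.3631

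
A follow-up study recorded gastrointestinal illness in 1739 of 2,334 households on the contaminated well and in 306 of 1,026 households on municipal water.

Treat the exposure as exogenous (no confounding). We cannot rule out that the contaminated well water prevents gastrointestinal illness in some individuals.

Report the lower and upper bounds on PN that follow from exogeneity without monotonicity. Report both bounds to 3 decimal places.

0.600 ≤ PN ≤ 0.942

p₁ = P(outcome | exposed) = 1739/2334 = 0.74507
p₀ = P(outcome | unexposed) = 306/1026 = 0.29825
Under exogeneity alone the bounds on PN are max{0,(p₁−p₀)/p₁} ≤ PN ≤ min{1,(1−p₀)/p₁}.
  lower = (p₁ − p₀)/p₁ = 0.44683 / 0.74507 ≈ 0.5997
  upper = min{1, (1 − p₀)/p₁} = 0.70175 / 0.74507 ≈ 0.9419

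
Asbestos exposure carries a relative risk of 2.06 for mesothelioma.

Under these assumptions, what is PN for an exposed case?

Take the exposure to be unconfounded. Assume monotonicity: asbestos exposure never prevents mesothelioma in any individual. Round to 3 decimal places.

PN ≈ 0.515

Under exogeneity and monotonicity, PN = (RR − 1) / RR = 1 − 1/RR.
PN = (2.06 − 1) / 2.06 = 1.06 / 2.06 ≈ 0.5146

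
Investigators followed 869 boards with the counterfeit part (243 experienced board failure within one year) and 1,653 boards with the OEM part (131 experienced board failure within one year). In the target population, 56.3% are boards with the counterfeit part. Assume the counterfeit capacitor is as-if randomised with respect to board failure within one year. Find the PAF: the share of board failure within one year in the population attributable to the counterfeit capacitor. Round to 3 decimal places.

PAF ≈ 0.587

p₁ = P(outcome | exposed) = 243/869 = 0.27963
p₀ = P(outcome | unexposed) = 131/1653 = 0.07925
Overall risk P(Y=1) = π·p₁ + (1−π)·p₀ = 0.563×0.27963 + 0.437×0.07925 = 0.19206.
Under exogeneity, PAF = [P(Y=1) − p₀] / P(Y=1).
PAF = (0.19206 − 0.07925) / 0.19206 ≈ 0.5874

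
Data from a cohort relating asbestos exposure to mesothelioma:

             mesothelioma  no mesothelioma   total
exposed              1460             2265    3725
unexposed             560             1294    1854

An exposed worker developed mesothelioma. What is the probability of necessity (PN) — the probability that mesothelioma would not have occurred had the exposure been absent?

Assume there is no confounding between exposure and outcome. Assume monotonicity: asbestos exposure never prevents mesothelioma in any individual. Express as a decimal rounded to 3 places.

p₁ = P(outcome | exposed) = 1460/3725 = 0.39195
p₀ = P(outcome | unexposed) = 560/1854 = 0.30205
Under exogeneity and monotonicity, PN = (p₁ − p₀)/p₁.
PN = (0.39195 − 0.30205) / 0.39195 ≈ 0.2294

PN ≈ 0.229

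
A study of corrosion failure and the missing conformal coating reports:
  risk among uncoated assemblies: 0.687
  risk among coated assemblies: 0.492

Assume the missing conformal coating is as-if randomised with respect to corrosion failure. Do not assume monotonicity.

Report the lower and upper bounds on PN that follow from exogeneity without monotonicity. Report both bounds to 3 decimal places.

Let p₁ = 0.687, p₀ = 0.492.
Under exogeneity alone the bounds on PN are max{0,(p₁−p₀)/p₁} ≤ PN ≤ min{1,(1−p₀)/p₁}.
  lower = (p₁ − p₀)/p₁ = 0.195 / 0.687 ≈ 0.2838
  upper = min{1, (1 − p₀)/p₁} = 0.508 / 0.687 ≈ 0.7394

0.284 ≤ PN ≤ 0.739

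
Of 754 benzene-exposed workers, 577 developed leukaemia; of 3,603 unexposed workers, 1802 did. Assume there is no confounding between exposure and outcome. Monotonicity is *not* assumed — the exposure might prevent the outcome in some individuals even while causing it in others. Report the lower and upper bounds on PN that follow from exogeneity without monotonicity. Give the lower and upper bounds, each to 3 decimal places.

p₁ = P(outcome | exposed) = 577/754 = 0.76525
p₀ = P(outcome | unexposed) = 1802/3603 = 0.50014
Under exogeneity alone the bounds on PN are max{0,(p₁−p₀)/p₁} ≤ PN ≤ min{1,(1−p₀)/p₁}.
  lower = (p₁ − p₀)/p₁ = 0.26511 / 0.76525 ≈ 0.3464
  upper = min{1, (1 − p₀)/p₁} = 0.49986 / 0.76525 ≈ 0.6532

0.346 ≤ PN ≤ 0.653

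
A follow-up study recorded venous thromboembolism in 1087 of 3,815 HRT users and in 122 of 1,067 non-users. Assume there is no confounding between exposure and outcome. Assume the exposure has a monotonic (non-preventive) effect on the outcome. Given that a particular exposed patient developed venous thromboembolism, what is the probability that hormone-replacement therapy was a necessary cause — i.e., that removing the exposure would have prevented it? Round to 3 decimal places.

p₁ = P(outcome | exposed) = 1087/3815 = 0.28493
p₀ = P(outcome | unexposed) = 122/1067 = 0.11434
Under exogeneity and monotonicity, PN = (p₁ − p₀) / p₁.
PN = (0.28493 − 0.11434) / 0.28493 = 0.17059 / 0.28493 ≈ 0.5987

PN ≈ 0.599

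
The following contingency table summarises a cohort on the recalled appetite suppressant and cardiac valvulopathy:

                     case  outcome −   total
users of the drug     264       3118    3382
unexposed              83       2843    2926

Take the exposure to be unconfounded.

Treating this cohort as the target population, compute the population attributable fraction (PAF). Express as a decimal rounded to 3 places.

PAF ≈ 0.484

p₁ = P(outcome | exposed) = 264/3382 = 0.07806
p₀ = P(outcome | unexposed) = 83/2926 = 0.028366
Exposure prevalence π = 3382/6308 = 0.53614; overall risk P(Y=1) = 0.05501.
Under exogeneity, PAF = [P(Y=1) − p₀]/P(Y=1).
PAF = (0.05501 − 0.028366) / 0.05501 ≈ 0.4843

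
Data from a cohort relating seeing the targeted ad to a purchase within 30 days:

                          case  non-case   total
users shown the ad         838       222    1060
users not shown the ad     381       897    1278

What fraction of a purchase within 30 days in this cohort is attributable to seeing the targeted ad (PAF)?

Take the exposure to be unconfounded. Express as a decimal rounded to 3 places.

p₁ = P(outcome | exposed) = 838/1060 = 0.79057
p₀ = P(outcome | unexposed) = 381/1278 = 0.29812
Exposure prevalence π = 1060/2338 = 0.45338; overall risk P(Y=1) = 0.52139.
Under exogeneity, PAF = [P(Y=1) − p₀]/P(Y=1).
PAF = (0.52139 − 0.29812) / 0.52139 ≈ 0.4282

PAF ≈ 0.428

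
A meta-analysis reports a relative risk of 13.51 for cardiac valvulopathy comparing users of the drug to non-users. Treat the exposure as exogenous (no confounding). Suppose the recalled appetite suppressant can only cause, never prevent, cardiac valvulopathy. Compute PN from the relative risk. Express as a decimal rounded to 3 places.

PN ≈ 0.926

Under exogeneity and monotonicity, PN = (RR − 1) / RR = 1 − 1/RR.
PN = (13.51 − 1) / 13.51 = 12.51 / 13.51 ≈ 0.9260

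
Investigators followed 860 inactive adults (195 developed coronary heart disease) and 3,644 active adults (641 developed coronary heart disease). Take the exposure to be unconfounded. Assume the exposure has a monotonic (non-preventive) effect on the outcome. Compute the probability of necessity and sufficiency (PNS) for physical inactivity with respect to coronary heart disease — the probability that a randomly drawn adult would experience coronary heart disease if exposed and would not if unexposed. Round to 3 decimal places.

p₁ = P(outcome | exposed) = 195/860 = 0.22674
p₀ = P(outcome | unexposed) = 641/3644 = 0.17591
Under exogeneity and monotonicity, PNS = p₁ − p₀.
PNS = 0.22674 − 0.17591 = 0.050839

PNS ≈ 0.051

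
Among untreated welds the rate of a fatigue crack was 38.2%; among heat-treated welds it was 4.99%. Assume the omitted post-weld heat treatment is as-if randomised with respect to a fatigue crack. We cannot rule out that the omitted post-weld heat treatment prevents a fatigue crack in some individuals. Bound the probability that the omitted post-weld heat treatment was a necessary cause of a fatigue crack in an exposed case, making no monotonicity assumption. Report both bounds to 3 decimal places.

p₁ = 0.382, p₀ = 0.0499.
Under exogeneity alone the bounds on PN are max{0,(p₁−p₀)/p₁} ≤ PN ≤ min{1,(1−p₀)/p₁}.
  lower = (p₁ − p₀)/p₁ = 0.3321 / 0.382 ≈ 0.8694
  upper = min{1, (1 − p₀)/p₁} = 0.9501 / 0.382 ≈ 2.4872 → capped at 1

0.869 ≤ PN ≤ 1.000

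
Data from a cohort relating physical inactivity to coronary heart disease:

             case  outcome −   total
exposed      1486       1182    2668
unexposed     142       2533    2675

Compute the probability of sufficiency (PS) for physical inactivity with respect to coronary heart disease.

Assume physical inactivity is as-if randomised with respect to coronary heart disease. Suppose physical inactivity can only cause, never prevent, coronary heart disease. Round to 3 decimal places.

PS ≈ 0.532

p₁ = P(outcome | exposed) = 1486/2668 = 0.55697
p₀ = P(outcome | unexposed) = 142/2675 = 0.053084
Under exogeneity and monotonicity, PS = (p₁ − p₀)/(1 − p₀).
PS = (0.55697 − 0.053084) / 0.94692 ≈ 0.5321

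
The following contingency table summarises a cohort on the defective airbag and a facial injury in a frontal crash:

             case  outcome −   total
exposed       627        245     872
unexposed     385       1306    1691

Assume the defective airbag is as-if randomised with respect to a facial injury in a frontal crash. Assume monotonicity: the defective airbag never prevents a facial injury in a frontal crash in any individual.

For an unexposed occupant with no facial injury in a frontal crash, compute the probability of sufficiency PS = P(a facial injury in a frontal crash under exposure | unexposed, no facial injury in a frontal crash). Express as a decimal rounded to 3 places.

PS ≈ 0.636

p₁ = P(outcome | exposed) = 627/872 = 0.71904
p₀ = P(outcome | unexposed) = 385/1691 = 0.22768
Under exogeneity and monotonicity, PS = (p₁ − p₀) / (1 − p₀).
PS = (0.71904 − 0.22768) / (1 − 0.22768) = 0.49136 / 0.77232 ≈ 0.6362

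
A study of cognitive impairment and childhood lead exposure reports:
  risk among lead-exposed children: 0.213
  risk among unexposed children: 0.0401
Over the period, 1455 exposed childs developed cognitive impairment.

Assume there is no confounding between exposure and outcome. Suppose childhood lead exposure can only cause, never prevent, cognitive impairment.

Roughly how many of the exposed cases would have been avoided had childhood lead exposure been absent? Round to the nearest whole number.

Let p₁ = 0.213, p₀ = 0.0401.
PN = (p₁ − p₀)/p₁ = (0.213 − 0.0401) / 0.213 ≈ 0.81174.
Attributable cases ≈ PN × (exposed cases) = 0.81174 × 1455 ≈ 1181.08.

about 1181 cases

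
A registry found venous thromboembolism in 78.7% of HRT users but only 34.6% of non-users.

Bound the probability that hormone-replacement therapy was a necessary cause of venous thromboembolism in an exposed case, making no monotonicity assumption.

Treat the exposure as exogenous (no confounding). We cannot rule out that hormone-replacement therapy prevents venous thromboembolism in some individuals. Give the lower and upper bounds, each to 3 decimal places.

p₁ = 0.787, p₀ = 0.346.
Under exogeneity alone the bounds on PN are max{0,(p₁−p₀)/p₁} ≤ PN ≤ min{1,(1−p₀)/p₁}.
  lower = (p₁ − p₀)/p₁ = 0.441 / 0.787 ≈ 0.5604
  upper = min{1, (1 − p₀)/p₁} = 0.654 / 0.787 ≈ 0.8310

0.560 ≤ PN ≤ 0.831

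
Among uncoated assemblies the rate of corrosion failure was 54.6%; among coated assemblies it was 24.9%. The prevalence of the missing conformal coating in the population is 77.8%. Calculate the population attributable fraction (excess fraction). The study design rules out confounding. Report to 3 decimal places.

PAF ≈ 0.481

p₁ = 0.546, p₀ = 0.249.
Overall risk P(Y=1) = π·p₁ + (1−π)·p₀ = 0.778×0.546 + 0.222×0.249 = 0.48007.
Under exogeneity, PAF = [P(Y=1) − p₀] / P(Y=1).
PAF = (0.48007 − 0.249) / 0.48007 ≈ 0.4813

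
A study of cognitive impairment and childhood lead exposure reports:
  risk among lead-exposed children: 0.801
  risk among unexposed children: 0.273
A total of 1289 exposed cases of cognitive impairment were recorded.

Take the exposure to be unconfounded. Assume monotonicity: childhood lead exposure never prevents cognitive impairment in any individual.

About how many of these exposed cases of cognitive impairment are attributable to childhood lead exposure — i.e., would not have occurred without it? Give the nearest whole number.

Let p₁ = 0.801, p₀ = 0.273.
PN = (p₁ − p₀)/p₁ = (0.801 − 0.273) / 0.801 ≈ 0.65918.
Attributable cases ≈ PN × (exposed cases) = 0.65918 × 1289 ≈ 849.68.

about 850 cases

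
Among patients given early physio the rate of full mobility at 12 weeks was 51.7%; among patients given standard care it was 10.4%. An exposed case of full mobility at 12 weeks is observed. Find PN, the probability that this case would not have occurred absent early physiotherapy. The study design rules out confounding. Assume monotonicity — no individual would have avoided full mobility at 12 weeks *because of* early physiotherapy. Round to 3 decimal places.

PN ≈ 0.799

p₁ = 0.517, p₀ = 0.104.
Under exogeneity and monotonicity, PN = (p₁ − p₀) / p₁.
PN = (0.517 − 0.104) / 0.517 = 0.413 / 0.517 ≈ 0.7988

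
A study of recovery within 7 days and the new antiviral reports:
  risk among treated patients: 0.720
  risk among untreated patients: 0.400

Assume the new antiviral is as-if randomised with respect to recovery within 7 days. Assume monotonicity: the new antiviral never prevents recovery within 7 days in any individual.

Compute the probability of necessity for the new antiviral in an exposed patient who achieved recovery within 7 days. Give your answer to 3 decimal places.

Let p₁ = 0.72, p₀ = 0.4.
Under exogeneity and monotonicity, PN = (p₁ − p₀) / p₁.
PN = (0.72 − 0.4) / 0.72 = 0.32 / 0.72 ≈ 0.4444

PN ≈ 0.444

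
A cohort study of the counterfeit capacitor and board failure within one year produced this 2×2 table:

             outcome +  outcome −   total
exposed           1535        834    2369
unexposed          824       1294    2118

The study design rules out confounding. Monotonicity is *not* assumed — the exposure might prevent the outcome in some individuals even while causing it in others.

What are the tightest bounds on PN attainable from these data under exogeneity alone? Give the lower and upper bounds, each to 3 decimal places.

0.400 ≤ PN ≤ 0.943

p₁ = P(outcome | exposed) = 1535/2369 = 0.64795
p₀ = P(outcome | unexposed) = 824/2118 = 0.38905
Under exogeneity alone the bounds on PN are max{0,(p₁−p₀)/p₁} ≤ PN ≤ min{1,(1−p₀)/p₁}.
  lower = (p₁ − p₀)/p₁ = 0.25891 / 0.64795 ≈ 0.3996
  upper = min{1, (1 − p₀)/p₁} = 0.61095 / 0.64795 ≈ 0.9429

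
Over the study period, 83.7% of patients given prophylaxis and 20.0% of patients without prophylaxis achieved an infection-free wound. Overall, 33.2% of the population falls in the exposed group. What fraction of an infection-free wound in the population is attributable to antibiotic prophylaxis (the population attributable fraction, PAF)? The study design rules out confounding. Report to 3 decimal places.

PAF ≈ 0.514

p₁ = 0.837, p₀ = 0.2.
Overall risk P(Y=1) = π·p₁ + (1−π)·p₀ = 0.332×0.837 + 0.668×0.2 = 0.41148.
Under exogeneity, PAF = [P(Y=1) − p₀] / P(Y=1).
PAF = (0.41148 − 0.2) / 0.41148 ≈ 0.5140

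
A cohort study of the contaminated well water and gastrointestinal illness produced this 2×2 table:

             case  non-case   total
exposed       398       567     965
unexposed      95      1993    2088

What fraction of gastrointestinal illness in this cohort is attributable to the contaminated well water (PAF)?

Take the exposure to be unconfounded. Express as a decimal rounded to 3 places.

PAF ≈ 0.718

p₁ = P(outcome | exposed) = 398/965 = 0.41244
p₀ = P(outcome | unexposed) = 95/2088 = 0.045498
Exposure prevalence π = 965/3053 = 0.31608; overall risk P(Y=1) = 0.16148.
Under exogeneity, PAF = [P(Y=1) − p₀]/P(Y=1).
PAF = (0.16148 − 0.045498) / 0.16148 ≈ 0.7182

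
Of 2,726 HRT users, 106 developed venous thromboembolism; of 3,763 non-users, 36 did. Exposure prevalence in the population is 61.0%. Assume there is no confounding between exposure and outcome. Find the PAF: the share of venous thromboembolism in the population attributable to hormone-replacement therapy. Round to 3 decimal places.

PAF ≈ 0.651

p₁ = P(outcome | exposed) = 106/2726 = 0.038885
p₀ = P(outcome | unexposed) = 36/3763 = 0.0095668
Overall risk P(Y=1) = π·p₁ + (1−π)·p₀ = 0.61×0.038885 + 0.39×0.0095668 = 0.027451.
Under exogeneity, PAF = [P(Y=1) − p₀] / P(Y=1).
PAF = (0.027451 − 0.0095668) / 0.027451 ≈ 0.6515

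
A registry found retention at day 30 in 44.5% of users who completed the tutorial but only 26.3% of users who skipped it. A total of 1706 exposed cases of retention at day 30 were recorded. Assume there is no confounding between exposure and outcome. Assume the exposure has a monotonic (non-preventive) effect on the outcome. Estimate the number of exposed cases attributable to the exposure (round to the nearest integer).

p₁ = 0.445, p₀ = 0.263.
PN = (p₁ − p₀)/p₁ = (0.445 − 0.263) / 0.445 ≈ 0.40899.
Attributable cases ≈ PN × (exposed cases) = 0.40899 × 1706 ≈ 697.73.

about 698 cases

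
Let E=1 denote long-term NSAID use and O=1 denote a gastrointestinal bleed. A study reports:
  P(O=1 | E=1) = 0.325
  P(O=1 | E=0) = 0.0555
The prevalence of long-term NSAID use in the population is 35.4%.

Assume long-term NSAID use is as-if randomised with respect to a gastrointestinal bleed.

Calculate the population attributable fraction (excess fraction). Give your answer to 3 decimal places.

PAF ≈ 0.632

Let p₁ = 0.325, p₀ = 0.0555.
Overall risk P(Y=1) = π·p₁ + (1−π)·p₀ = 0.354×0.325 + 0.646×0.0555 = 0.1509.
Under exogeneity, PAF = [P(Y=1) − p₀] / P(Y=1).
PAF = (0.1509 − 0.0555) / 0.1509 ≈ 0.6322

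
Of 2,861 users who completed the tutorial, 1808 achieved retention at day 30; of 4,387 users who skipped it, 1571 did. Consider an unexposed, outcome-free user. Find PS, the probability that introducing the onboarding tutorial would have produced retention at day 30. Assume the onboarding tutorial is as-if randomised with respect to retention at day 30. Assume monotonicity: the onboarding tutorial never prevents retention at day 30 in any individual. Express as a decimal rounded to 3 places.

p₁ = P(outcome | exposed) = 1808/2861 = 0.63195
p₀ = P(outcome | unexposed) = 1571/4387 = 0.3581
Under exogeneity and monotonicity, PS = (p₁ − p₀) / (1 − p₀).
PS = (0.63195 − 0.3581) / (1 − 0.3581) = 0.27384 / 0.6419 ≈ 0.4266

PS ≈ 0.427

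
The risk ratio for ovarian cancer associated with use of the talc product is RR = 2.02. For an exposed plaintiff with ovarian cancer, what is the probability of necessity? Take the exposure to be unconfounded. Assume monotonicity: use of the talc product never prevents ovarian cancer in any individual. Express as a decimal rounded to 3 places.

PN ≈ 0.505

Under exogeneity and monotonicity, PN = (RR − 1) / RR = 1 − 1/RR.
PN = (2.02 − 1) / 2.02 = 1.02 / 2.02 ≈ 0.5050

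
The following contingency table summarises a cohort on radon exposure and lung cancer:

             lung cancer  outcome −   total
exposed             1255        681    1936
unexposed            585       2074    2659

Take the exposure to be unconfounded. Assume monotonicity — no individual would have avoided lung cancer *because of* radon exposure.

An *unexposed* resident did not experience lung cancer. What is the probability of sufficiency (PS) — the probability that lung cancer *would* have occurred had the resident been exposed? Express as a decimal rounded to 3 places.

p₁ = P(outcome | exposed) = 1255/1936 = 0.64824
p₀ = P(outcome | unexposed) = 585/2659 = 0.22001
Under exogeneity and monotonicity, PS = (p₁ − p₀) / (1 − p₀).
PS = (0.64824 − 0.22001) / (1 − 0.22001) = 0.42824 / 0.77999 ≈ 0.5490

PS ≈ 0.549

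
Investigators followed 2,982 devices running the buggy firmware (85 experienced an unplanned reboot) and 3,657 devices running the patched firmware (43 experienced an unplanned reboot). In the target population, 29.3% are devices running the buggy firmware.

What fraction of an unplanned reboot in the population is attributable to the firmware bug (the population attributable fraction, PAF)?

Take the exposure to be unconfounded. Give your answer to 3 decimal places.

p₁ = P(outcome | exposed) = 85/2982 = 0.028504
p₀ = P(outcome | unexposed) = 43/3657 = 0.011758
Overall risk P(Y=1) = π·p₁ + (1−π)·p₀ = 0.293×0.028504 + 0.707×0.011758 = 0.016665.
Under exogeneity, PAF = [P(Y=1) − p₀] / P(Y=1).
PAF = (0.016665 − 0.011758) / 0.016665 ≈ 0.2944

PAF ≈ 0.294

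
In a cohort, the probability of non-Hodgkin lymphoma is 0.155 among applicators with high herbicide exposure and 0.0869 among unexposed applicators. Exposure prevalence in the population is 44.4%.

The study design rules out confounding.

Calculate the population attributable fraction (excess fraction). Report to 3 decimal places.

PAF ≈ 0.258

Let p₁ = 0.155, p₀ = 0.0869.
Overall risk P(Y=1) = π·p₁ + (1−π)·p₀ = 0.444×0.155 + 0.556×0.0869 = 0.11714.
Under exogeneity, PAF = [P(Y=1) − p₀] / P(Y=1).
PAF = (0.11714 − 0.0869) / 0.11714 ≈ 0.2581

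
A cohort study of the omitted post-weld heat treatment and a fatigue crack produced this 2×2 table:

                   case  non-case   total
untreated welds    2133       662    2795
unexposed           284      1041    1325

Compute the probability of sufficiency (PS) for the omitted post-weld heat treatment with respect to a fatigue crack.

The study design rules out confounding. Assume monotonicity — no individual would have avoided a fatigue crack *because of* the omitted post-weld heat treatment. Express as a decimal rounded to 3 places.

p₁ = P(outcome | exposed) = 2133/2795 = 0.76315
p₀ = P(outcome | unexposed) = 284/1325 = 0.21434
Under exogeneity and monotonicity, PS = (p₁ − p₀)/(1 − p₀).
PS = (0.76315 − 0.21434) / 0.78566 ≈ 0.6985

PS ≈ 0.699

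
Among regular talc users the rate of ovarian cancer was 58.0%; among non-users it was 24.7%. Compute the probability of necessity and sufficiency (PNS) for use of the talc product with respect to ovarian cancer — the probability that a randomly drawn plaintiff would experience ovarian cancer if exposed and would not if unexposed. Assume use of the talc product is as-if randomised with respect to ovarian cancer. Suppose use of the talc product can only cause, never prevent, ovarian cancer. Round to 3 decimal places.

PNS ≈ 0.333

p₁ = 0.58, p₀ = 0.247.
Under exogeneity and monotonicity, PNS = p₁ − p₀.
PNS = 0.58 − 0.247 = 0.333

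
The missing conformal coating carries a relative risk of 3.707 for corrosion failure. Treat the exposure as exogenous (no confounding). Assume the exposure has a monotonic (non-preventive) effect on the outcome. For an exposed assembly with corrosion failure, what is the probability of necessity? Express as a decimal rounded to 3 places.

PN ≈ 0.730

Under exogeneity and monotonicity, PN = (RR − 1) / RR = 1 − 1/RR.
PN = (3.707 − 1) / 3.707 = 2.707 / 3.707 ≈ 0.7302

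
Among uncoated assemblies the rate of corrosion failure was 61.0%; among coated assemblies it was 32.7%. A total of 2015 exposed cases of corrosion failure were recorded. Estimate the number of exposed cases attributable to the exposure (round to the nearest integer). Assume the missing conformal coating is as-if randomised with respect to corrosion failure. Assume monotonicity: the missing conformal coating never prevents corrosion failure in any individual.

about 935 cases

p₁ = 0.61, p₀ = 0.327.
PN = (p₁ − p₀)/p₁ = (0.61 − 0.327) / 0.61 ≈ 0.46393.
Attributable cases ≈ PN × (exposed cases) = 0.46393 × 2015 ≈ 934.83.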